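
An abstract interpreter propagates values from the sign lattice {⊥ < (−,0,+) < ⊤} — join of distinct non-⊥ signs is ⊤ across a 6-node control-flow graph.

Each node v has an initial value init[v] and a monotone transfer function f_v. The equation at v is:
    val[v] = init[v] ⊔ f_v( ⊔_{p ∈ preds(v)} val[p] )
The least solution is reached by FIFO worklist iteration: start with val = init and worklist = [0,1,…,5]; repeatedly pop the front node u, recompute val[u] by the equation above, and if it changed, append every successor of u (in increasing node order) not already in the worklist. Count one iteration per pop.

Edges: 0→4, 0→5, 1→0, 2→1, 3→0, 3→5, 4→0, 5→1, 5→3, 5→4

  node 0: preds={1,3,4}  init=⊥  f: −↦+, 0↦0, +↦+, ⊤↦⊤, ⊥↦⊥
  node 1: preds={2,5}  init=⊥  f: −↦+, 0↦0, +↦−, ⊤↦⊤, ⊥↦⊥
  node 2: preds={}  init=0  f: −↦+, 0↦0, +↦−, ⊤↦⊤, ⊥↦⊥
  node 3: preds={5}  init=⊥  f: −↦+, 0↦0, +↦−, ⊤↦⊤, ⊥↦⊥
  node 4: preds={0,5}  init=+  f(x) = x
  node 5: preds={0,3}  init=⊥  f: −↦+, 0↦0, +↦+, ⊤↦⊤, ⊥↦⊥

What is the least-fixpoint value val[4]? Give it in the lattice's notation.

Worklist (17 pops):
  #1 pop 0: in=+ → + (was ⊥); enqueue []
  #2 pop 1: in=0 → 0 (was ⊥); enqueue [0]
  #3 pop 2: in=⊥ → 0 (no change)
  #4 pop 3: in=⊥ → ⊥ (no change)
  #5 pop 4: in=+ → + (no change)
  #6 pop 5: in=+ → + (was ⊥); enqueue [1,3,4]
  #7 pop 0: in=⊤ → ⊤ (was +); enqueue [5]
  #8 pop 1: in=⊤ → ⊤ (was 0); enqueue [0]
  #9 pop 3: in=+ → − (was ⊥); enqueue []
  #10 pop 4: in=⊤ → ⊤ (was +); enqueue []
  #11 pop 5: in=⊤ → ⊤ (was +); enqueue [1,3,4]
  #12 pop 0: in=⊤ → ⊤ (no change)
  #13 pop 1: in=⊤ → ⊤ (no change)
  #14 pop 3: in=⊤ → ⊤ (was −); enqueue [0,5]
  #15 pop 4: in=⊤ → ⊤ (no change)
  #16 pop 0: in=⊤ → ⊤ (no change)
  #17 pop 5: in=⊤ → ⊤ (no change)

Fixpoint:
  val[0] = ⊤
  val[1] = ⊤
  val[2] = 0
  val[3] = ⊤
  val[4] = ⊤
  val[5] = ⊤

⊤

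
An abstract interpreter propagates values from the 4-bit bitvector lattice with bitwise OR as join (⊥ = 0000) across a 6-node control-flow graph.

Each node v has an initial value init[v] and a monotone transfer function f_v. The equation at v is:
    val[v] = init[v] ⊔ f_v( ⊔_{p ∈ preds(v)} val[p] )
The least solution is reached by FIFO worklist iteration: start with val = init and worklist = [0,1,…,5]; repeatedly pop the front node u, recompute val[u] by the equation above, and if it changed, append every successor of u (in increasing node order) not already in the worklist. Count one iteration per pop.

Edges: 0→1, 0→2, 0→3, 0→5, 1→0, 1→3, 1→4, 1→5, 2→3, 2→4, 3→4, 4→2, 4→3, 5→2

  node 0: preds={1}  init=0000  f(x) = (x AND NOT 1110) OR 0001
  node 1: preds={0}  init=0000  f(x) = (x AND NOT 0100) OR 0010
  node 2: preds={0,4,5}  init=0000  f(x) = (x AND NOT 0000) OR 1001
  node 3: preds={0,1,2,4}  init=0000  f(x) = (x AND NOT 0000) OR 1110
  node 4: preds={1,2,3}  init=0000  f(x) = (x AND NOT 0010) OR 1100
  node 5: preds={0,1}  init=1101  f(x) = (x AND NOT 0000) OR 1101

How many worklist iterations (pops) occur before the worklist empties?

Worklist (10 pops):
  #1 pop 0: in=0000 → 0001 (was 0000); enqueue []
  #2 pop 1: in=0001 → 0011 (was 0000); enqueue [0]
  #3 pop 2: in=1101 → 1101 (was 0000); enqueue []
  #4 pop 3: in=1111 → 1111 (was 0000); enqueue []
  #5 pop 4: in=1111 → 1101 (was 0000); enqueue [2,3]
  #6 pop 5: in=0011 → 1111 (was 1101); enqueue []
  #7 pop 0: in=0011 → 0001 (no change)
  #8 pop 2: in=1111 → 1111 (was 1101); enqueue [4]
  #9 pop 3: in=1111 → 1111 (no change)
  #10 pop 4: in=1111 → 1101 (no change)

Fixpoint:
  val[0] = 0001
  val[1] = 0011
  val[2] = 1111
  val[3] = 1111
  val[4] = 1101
  val[5] = 1111

10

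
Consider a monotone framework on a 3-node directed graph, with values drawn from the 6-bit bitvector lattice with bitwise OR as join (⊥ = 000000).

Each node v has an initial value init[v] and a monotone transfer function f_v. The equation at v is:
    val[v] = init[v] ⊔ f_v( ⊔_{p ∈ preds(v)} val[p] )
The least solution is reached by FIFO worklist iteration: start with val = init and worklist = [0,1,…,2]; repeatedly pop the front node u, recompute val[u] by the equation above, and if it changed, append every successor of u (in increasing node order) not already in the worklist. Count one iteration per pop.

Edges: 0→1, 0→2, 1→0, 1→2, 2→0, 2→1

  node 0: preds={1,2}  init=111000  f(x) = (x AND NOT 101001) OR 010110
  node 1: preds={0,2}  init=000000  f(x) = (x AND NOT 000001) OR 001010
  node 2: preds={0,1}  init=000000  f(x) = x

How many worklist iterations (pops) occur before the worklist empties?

Worklist (5 pops):
  #1 pop 0: in=000000 → 111110 (was 111000); enqueue []
  #2 pop 1: in=111110 → 111110 (was 000000); enqueue [0]
  #3 pop 2: in=111110 → 111110 (was 000000); enqueue [1]
  #4 pop 0: in=111110 → 111110 (no change)
  #5 pop 1: in=111110 → 111110 (no change)

Fixpoint:
  val[0] = 111110
  val[1] = 111110
  val[2] = 111110

5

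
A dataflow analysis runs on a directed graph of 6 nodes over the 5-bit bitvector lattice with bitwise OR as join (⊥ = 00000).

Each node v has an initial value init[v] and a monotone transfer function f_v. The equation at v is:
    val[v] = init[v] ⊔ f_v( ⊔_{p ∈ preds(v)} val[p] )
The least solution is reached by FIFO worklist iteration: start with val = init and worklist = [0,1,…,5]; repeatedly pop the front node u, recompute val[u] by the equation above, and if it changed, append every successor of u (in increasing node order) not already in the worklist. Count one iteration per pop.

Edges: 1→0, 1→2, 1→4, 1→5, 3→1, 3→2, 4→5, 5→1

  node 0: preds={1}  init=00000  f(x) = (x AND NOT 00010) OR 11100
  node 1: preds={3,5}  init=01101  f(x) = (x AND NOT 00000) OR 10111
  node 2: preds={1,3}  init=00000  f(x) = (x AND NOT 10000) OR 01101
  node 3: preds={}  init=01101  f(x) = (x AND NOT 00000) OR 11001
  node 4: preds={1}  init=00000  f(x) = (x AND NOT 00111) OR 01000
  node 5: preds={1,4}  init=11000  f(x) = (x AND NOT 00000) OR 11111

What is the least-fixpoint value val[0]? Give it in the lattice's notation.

11101

Worklist (9 pops):
  #1 pop 0: in=01101 → 11101 (was 00000); enqueue []
  #2 pop 1: in=11101 → 11111 (was 01101); enqueue [0]
  #3 pop 2: in=11111 → 01111 (was 00000); enqueue []
  #4 pop 3: in=00000 → 11101 (was 01101); enqueue [1,2]
  #5 pop 4: in=11111 → 11000 (was 00000); enqueue []
  #6 pop 5: in=11111 → 11111 (was 11000); enqueue []
  #7 pop 0: in=11111 → 11101 (no change)
  #8 pop 1: in=11111 → 11111 (no change)
  #9 pop 2: in=11111 → 01111 (no change)

Fixpoint:
  val[0] = 11101
  val[1] = 11111
  val[2] = 01111
  val[3] = 11101
  val[4] = 11000
  val[5] = 11111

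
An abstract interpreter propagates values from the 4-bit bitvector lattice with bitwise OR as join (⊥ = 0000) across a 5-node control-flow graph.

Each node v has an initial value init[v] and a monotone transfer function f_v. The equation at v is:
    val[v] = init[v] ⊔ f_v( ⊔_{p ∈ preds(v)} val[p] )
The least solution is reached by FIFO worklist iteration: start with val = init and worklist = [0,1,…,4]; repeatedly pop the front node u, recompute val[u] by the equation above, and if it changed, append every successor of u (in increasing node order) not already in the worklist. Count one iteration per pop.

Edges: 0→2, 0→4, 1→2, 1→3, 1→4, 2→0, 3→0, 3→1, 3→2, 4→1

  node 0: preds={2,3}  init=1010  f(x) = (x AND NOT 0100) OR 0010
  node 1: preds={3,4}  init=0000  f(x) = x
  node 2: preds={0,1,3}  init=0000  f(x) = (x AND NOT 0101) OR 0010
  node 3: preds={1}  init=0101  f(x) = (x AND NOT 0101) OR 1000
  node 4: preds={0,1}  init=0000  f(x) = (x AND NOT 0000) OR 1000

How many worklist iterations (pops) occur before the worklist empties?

Iteration log — 13 steps:
  step 1. node 0  ⊔preds=0101  new=1011  old=1010  +wl: 
  step 2. node 1  ⊔preds=0101  new=0101  old=0000  +wl: 
  step 3. node 2  ⊔preds=1111  new=1010  old=0000  +wl: 0
  step 4. node 3  ⊔preds=0101  new=1101  old=0101  +wl: 1,2
  step 5. node 4  ⊔preds=1111  new=1111  old=0000  +wl: 
  step 6. node 0  ⊔preds=1111  new=1011  stable
  step 7. node 1  ⊔preds=1111  new=1111  old=0101  +wl: 3,4
  step 8. node 2  ⊔preds=1111  new=1010  stable
  step 9. node 3  ⊔preds=1111  new=1111  old=1101  +wl: 0,1,2
  step 10. node 4  ⊔preds=1111  new=1111  stable
  step 11. node 0  ⊔preds=1111  new=1011  stable
  step 12. node 1  ⊔preds=1111  new=1111  stable
  step 13. node 2  ⊔preds=1111  new=1010  stable

Least fixpoint reached:
  node 0: 1011
  node 1: 1111
  node 2: 1010
  node 3: 1111
  node 4: 1111

13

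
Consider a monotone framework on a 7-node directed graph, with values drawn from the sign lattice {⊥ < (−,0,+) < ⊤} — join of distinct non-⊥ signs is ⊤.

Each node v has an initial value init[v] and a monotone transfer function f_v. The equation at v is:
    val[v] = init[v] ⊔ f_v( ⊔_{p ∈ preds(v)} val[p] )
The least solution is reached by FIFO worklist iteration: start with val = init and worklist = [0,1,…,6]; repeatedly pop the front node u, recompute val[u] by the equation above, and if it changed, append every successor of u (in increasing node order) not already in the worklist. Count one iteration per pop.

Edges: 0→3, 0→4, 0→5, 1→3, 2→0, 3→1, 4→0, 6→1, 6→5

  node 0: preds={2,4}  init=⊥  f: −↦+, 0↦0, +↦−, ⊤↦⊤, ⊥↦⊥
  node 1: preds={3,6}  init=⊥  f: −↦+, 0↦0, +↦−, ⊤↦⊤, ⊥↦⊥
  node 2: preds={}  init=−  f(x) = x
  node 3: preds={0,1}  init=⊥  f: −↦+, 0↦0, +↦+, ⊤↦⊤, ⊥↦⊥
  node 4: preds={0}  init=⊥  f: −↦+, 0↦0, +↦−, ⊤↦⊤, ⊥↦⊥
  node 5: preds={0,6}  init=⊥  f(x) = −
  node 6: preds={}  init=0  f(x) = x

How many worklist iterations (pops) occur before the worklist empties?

Trace (10 dequeues):
  [1] u=0 | in − | out + | prev ⊥ | push {}
  [2] u=1 | in 0 | out 0 | prev ⊥ | push {}
  [3] u=2 | in ⊥ | out − | ==
  [4] u=3 | in ⊤ | out ⊤ | prev ⊥ | push {1}
  [5] u=4 | in + | out − | prev ⊥ | push {0}
  [6] u=5 | in ⊤ | out − | prev ⊥ | push {}
  [7] u=6 | in ⊥ | out 0 | ==
  [8] u=1 | in ⊤ | out ⊤ | prev 0 | push {3}
  [9] u=0 | in − | out + | ==
  [10] u=3 | in ⊤ | out ⊤ | ==

Converged values:
  [0] +
  [1] ⊤
  [2] −
  [3] ⊤
  [4] −
  [5] −
  [6] 0

10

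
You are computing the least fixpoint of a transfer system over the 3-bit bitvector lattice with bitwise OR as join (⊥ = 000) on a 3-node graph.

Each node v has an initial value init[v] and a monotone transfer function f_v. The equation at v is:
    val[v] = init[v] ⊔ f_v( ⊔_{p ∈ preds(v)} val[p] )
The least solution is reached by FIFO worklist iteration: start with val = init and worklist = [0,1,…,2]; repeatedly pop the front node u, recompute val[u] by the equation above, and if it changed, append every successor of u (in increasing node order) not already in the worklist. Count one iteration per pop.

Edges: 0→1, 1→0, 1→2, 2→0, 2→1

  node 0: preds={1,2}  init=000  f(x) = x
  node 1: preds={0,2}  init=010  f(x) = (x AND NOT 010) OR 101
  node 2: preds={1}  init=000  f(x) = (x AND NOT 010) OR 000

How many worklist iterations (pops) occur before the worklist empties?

Worklist (5 pops):
  #1 pop 0: in=010 → 010 (was 000); enqueue []
  #2 pop 1: in=010 → 111 (was 010); enqueue [0]
  #3 pop 2: in=111 → 101 (was 000); enqueue [1]
  #4 pop 0: in=111 → 111 (was 010); enqueue []
  #5 pop 1: in=111 → 111 (no change)

Fixpoint:
  val[0] = 111
  val[1] = 111
  val[2] = 101

5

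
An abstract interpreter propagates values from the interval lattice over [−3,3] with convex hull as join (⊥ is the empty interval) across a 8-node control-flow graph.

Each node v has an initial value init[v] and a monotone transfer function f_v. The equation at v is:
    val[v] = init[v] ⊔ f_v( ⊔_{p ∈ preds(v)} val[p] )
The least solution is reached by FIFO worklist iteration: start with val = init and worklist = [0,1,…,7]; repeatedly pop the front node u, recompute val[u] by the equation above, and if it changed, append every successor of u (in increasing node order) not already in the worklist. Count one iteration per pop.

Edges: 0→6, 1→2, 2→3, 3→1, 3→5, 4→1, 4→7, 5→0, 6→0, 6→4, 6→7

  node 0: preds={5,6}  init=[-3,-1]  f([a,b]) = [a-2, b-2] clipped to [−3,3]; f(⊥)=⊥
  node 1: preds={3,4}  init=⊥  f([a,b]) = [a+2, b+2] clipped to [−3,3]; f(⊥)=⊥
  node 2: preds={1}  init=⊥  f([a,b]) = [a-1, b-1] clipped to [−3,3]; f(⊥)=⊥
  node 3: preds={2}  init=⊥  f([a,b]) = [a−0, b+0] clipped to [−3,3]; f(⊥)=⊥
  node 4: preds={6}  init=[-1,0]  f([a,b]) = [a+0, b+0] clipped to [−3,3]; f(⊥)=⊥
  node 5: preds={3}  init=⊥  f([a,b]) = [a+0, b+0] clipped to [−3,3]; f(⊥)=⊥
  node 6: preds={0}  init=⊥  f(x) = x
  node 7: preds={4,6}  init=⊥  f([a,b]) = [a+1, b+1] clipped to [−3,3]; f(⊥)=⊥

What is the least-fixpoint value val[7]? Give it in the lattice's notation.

[-2,1]

Trace (26 dequeues):
  [1] u=0 | in ⊥ | out [-3,-1] | ==
  [2] u=1 | in [-1,0] | out [1,2] | prev ⊥ | push {}
  [3] u=2 | in [1,2] | out [0,1] | prev ⊥ | push {}
  [4] u=3 | in [0,1] | out [0,1] | prev ⊥ | push {1}
  [5] u=4 | in ⊥ | out [-1,0] | ==
  [6] u=5 | in [0,1] | out [0,1] | prev ⊥ | push {0}
  [7] u=6 | in [-3,-1] | out [-3,-1] | prev ⊥ | push {4}
  [8] u=7 | in [-3,0] | out [-2,1] | prev ⊥ | push {}
  [9] u=1 | in [-1,1] | out [1,3] | prev [1,2] | push {2}
  [10] u=0 | in [-3,1] | out [-3,-1] | ==
  [11] u=4 | in [-3,-1] | out [-3,0] | prev [-1,0] | push {1,7}
  [12] u=2 | in [1,3] | out [0,2] | prev [0,1] | push {3}
  [13] u=1 | in [-3,1] | out [-1,3] | prev [1,3] | push {2}
  [14] u=7 | in [-3,0] | out [-2,1] | ==
  [15] u=3 | in [0,2] | out [0,2] | prev [0,1] | push {1,5}
  [16] u=2 | in [-1,3] | out [-2,2] | prev [0,2] | push {3}
  [17] u=1 | in [-3,2] | out [-1,3] | ==
  [18] u=5 | in [0,2] | out [0,2] | prev [0,1] | push {0}
  [19] u=3 | in [-2,2] | out [-2,2] | prev [0,2] | push {1,5}
  [20] u=0 | in [-3,2] | out [-3,0] | prev [-3,-1] | push {6}
  [21] u=1 | in [-3,2] | out [-1,3] | ==
  [22] u=5 | in [-2,2] | out [-2,2] | prev [0,2] | push {0}
  [23] u=6 | in [-3,0] | out [-3,0] | prev [-3,-1] | push {4,7}
  [24] u=0 | in [-3,2] | out [-3,0] | ==
  [25] u=4 | in [-3,0] | out [-3,0] | ==
  [26] u=7 | in [-3,0] | out [-2,1] | ==

Converged values:
  [0] [-3,0]
  [1] [-1,3]
  [2] [-2,2]
  [3] [-2,2]
  [4] [-3,0]
  [5] [-2,2]
  [6] [-3,0]
  [7] [-2,1]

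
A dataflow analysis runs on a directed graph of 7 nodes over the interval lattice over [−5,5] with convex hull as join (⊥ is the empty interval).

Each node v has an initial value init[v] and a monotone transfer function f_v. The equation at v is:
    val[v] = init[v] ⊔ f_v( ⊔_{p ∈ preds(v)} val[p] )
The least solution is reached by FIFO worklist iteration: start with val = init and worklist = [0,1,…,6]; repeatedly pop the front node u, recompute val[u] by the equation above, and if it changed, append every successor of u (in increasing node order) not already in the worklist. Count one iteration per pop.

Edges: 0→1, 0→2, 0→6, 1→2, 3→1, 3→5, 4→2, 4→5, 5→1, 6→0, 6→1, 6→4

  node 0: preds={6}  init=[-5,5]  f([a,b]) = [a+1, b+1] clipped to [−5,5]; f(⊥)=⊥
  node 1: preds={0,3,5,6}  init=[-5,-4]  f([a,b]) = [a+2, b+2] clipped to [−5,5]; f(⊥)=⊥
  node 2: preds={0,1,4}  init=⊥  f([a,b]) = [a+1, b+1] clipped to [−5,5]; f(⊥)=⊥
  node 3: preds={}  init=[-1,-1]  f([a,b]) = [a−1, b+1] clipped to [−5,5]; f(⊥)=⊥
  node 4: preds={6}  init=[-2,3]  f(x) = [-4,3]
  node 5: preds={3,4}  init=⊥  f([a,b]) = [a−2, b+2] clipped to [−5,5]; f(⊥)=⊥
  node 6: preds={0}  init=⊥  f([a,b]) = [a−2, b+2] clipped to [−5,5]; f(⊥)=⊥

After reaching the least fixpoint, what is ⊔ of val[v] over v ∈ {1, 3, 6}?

[-5,5]

Worklist (11 pops):
  #1 pop 0: in=⊥ → [-5,5] (no change)
  #2 pop 1: in=[-5,5] → [-5,5] (was [-5,-4]); enqueue []
  #3 pop 2: in=[-5,5] → [-4,5] (was ⊥); enqueue []
  #4 pop 3: in=⊥ → [-1,-1] (no change)
  #5 pop 4: in=⊥ → [-4,3] (was [-2,3]); enqueue [2]
  #6 pop 5: in=[-4,3] → [-5,5] (was ⊥); enqueue [1]
  #7 pop 6: in=[-5,5] → [-5,5] (was ⊥); enqueue [0,4]
  #8 pop 2: in=[-5,5] → [-4,5] (no change)
  #9 pop 1: in=[-5,5] → [-5,5] (no change)
  #10 pop 0: in=[-5,5] → [-5,5] (no change)
  #11 pop 4: in=[-5,5] → [-4,3] (no change)

Fixpoint:
  val[0] = [-5,5]
  val[1] = [-5,5]
  val[2] = [-4,5]
  val[3] = [-1,-1]
  val[4] = [-4,3]
  val[5] = [-5,5]
  val[6] = [-5,5]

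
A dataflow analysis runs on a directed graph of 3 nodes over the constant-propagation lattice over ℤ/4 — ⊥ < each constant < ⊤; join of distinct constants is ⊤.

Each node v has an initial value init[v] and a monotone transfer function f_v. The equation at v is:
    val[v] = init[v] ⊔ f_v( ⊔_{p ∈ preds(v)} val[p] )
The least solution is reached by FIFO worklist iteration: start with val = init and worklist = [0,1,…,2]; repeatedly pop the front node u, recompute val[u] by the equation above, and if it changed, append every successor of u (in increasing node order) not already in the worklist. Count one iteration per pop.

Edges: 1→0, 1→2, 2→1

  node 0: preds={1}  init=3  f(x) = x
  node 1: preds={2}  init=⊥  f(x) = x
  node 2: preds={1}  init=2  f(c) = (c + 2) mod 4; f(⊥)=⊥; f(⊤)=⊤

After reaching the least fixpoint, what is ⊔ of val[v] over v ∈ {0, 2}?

⊤

Iteration log — 7 steps:
  step 1. node 0  ⊔preds=⊥  new=3  stable
  step 2. node 1  ⊔preds=2  new=2  old=⊥  +wl: 0
  step 3. node 2  ⊔preds=2  new=⊤  old=2  +wl: 1
  step 4. node 0  ⊔preds=2  new=⊤  old=3  +wl: 
  step 5. node 1  ⊔preds=⊤  new=⊤  old=2  +wl: 0,2
  step 6. node 0  ⊔preds=⊤  new=⊤  stable
  step 7. node 2  ⊔preds=⊤  new=⊤  stable

Least fixpoint reached:
  node 0: ⊤
  node 1: ⊤
  node 2: ⊤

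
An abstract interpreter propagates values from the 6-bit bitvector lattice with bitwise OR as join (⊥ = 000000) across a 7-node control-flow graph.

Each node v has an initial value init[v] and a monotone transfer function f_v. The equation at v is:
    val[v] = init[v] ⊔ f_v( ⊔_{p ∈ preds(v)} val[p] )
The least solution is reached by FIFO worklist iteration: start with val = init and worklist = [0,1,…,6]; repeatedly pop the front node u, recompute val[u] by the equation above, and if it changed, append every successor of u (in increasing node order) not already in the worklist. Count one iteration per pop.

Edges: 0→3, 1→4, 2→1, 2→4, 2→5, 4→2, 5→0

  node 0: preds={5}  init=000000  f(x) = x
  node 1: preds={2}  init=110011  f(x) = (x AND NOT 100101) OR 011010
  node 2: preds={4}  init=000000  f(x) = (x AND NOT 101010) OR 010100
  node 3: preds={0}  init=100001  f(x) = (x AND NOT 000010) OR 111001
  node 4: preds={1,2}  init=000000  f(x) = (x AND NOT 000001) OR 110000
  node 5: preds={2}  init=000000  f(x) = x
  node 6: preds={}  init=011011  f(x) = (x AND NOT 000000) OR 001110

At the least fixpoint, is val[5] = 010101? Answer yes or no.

no

Iteration log — 11 steps:
  step 1. node 0  ⊔preds=000000  new=000000  stable
  step 2. node 1  ⊔preds=000000  new=111011  old=110011  +wl: 
  step 3. node 2  ⊔preds=000000  new=010100  old=000000  +wl: 1
  step 4. node 3  ⊔preds=000000  new=111001  old=100001  +wl: 
  step 5. node 4  ⊔preds=111111  new=111110  old=000000  +wl: 2
  step 6. node 5  ⊔preds=010100  new=010100  old=000000  +wl: 0
  step 7. node 6  ⊔preds=000000  new=011111  old=011011  +wl: 
  step 8. node 1  ⊔preds=010100  new=111011  stable
  step 9. node 2  ⊔preds=111110  new=010100  stable
  step 10. node 0  ⊔preds=010100  new=010100  old=000000  +wl: 3
  step 11. node 3  ⊔preds=010100  new=111101  old=111001  +wl: 

Least fixpoint reached:
  node 0: 010100
  node 1: 111011
  node 2: 010100
  node 3: 111101
  node 4: 111110
  node 5: 010100
  node 6: 011111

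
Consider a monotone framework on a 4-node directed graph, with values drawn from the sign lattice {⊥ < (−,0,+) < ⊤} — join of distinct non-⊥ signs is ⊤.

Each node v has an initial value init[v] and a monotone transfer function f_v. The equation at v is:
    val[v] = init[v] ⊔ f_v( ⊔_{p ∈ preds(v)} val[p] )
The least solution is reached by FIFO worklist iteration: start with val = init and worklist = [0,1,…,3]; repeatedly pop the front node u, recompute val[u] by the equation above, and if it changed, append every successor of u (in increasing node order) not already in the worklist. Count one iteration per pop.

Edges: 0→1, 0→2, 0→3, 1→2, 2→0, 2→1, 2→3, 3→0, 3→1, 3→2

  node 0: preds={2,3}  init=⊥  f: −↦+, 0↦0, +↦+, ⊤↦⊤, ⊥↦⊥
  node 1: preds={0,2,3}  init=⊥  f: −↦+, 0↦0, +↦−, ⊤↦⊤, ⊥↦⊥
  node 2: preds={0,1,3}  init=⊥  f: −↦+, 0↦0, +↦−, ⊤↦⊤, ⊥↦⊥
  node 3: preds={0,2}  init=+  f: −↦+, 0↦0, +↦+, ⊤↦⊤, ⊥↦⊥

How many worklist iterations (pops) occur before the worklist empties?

8

Iteration log — 8 steps:
  step 1. node 0  ⊔preds=+  new=+  old=⊥  +wl: 
  step 2. node 1  ⊔preds=+  new=−  old=⊥  +wl: 
  step 3. node 2  ⊔preds=⊤  new=⊤  old=⊥  +wl: 0,1
  step 4. node 3  ⊔preds=⊤  new=⊤  old=+  +wl: 2
  step 5. node 0  ⊔preds=⊤  new=⊤  old=+  +wl: 3
  step 6. node 1  ⊔preds=⊤  new=⊤  old=−  +wl: 
  step 7. node 2  ⊔preds=⊤  new=⊤  stable
  step 8. node 3  ⊔preds=⊤  new=⊤  stable

Least fixpoint reached:
  node 0: ⊤
  node 1: ⊤
  node 2: ⊤
  node 3: ⊤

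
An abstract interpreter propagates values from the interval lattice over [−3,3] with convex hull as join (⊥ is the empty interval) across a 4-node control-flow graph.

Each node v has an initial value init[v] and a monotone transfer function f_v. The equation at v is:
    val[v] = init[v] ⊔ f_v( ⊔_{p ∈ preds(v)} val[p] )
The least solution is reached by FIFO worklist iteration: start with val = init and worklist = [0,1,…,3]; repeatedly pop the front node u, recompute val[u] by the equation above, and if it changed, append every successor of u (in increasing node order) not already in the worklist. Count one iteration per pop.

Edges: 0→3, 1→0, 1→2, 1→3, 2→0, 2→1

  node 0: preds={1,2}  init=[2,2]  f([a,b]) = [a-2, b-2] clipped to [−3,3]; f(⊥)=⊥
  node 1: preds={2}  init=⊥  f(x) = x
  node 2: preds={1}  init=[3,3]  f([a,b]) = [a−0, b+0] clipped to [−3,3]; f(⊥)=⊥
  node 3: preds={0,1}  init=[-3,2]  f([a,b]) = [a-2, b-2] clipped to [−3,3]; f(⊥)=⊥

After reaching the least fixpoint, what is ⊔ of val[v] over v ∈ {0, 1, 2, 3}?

[-3,3]

Iteration log — 5 steps:
  step 1. node 0  ⊔preds=[3,3]  new=[1,2]  old=[2,2]  +wl: 
  step 2. node 1  ⊔preds=[3,3]  new=[3,3]  old=⊥  +wl: 0
  step 3. node 2  ⊔preds=[3,3]  new=[3,3]  stable
  step 4. node 3  ⊔preds=[1,3]  new=[-3,2]  stable
  step 5. node 0  ⊔preds=[3,3]  new=[1,2]  stable

Least fixpoint reached:
  node 0: [1,2]
  node 1: [3,3]
  node 2: [3,3]
  node 3: [-3,2]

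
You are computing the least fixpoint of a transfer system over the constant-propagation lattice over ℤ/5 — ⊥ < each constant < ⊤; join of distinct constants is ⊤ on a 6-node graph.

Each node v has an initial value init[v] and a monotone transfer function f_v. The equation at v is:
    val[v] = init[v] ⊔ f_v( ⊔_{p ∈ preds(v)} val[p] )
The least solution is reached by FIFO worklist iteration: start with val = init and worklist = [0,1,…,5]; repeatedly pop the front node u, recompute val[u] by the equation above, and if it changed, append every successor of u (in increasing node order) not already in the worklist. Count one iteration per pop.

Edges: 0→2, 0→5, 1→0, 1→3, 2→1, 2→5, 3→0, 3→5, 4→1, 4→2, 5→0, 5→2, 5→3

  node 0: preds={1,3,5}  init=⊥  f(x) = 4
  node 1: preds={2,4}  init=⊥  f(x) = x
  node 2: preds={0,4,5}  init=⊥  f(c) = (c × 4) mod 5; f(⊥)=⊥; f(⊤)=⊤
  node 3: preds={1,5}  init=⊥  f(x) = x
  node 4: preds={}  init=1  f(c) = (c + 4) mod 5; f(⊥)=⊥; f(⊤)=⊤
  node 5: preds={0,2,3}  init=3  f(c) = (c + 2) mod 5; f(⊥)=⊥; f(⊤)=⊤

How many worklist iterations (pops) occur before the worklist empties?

Trace (11 dequeues):
  [1] u=0 | in 3 | out 4 | prev ⊥ | push {}
  [2] u=1 | in 1 | out 1 | prev ⊥ | push {0}
  [3] u=2 | in ⊤ | out ⊤ | prev ⊥ | push {1}
  [4] u=3 | in ⊤ | out ⊤ | prev ⊥ | push {}
  [5] u=4 | in ⊥ | out 1 | ==
  [6] u=5 | in ⊤ | out ⊤ | prev 3 | push {2,3}
  [7] u=0 | in ⊤ | out 4 | ==
  [8] u=1 | in ⊤ | out ⊤ | prev 1 | push {0}
  [9] u=2 | in ⊤ | out ⊤ | ==
  [10] u=3 | in ⊤ | out ⊤ | ==
  [11] u=0 | in ⊤ | out 4 | ==

Converged values:
  [0] 4
  [1] ⊤
  [2] ⊤
  [3] ⊤
  [4] 1
  [5] ⊤

11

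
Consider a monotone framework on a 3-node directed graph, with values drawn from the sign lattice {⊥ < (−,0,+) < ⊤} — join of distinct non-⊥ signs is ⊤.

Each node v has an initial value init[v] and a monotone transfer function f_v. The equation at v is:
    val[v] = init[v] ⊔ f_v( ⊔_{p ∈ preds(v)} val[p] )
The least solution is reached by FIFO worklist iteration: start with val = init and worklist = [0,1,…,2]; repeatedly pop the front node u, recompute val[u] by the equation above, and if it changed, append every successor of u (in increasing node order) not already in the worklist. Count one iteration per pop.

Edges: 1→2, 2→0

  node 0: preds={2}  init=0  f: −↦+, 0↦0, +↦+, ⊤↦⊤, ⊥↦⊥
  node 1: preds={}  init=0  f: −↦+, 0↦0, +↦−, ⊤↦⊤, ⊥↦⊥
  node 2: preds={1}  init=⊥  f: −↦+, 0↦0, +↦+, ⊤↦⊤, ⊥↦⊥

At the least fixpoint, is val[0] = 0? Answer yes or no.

yes

Worklist (4 pops):
  #1 pop 0: in=⊥ → 0 (no change)
  #2 pop 1: in=⊥ → 0 (no change)
  #3 pop 2: in=0 → 0 (was ⊥); enqueue [0]
  #4 pop 0: in=0 → 0 (no change)

Fixpoint:
  val[0] = 0
  val[1] = 0
  val[2] = 0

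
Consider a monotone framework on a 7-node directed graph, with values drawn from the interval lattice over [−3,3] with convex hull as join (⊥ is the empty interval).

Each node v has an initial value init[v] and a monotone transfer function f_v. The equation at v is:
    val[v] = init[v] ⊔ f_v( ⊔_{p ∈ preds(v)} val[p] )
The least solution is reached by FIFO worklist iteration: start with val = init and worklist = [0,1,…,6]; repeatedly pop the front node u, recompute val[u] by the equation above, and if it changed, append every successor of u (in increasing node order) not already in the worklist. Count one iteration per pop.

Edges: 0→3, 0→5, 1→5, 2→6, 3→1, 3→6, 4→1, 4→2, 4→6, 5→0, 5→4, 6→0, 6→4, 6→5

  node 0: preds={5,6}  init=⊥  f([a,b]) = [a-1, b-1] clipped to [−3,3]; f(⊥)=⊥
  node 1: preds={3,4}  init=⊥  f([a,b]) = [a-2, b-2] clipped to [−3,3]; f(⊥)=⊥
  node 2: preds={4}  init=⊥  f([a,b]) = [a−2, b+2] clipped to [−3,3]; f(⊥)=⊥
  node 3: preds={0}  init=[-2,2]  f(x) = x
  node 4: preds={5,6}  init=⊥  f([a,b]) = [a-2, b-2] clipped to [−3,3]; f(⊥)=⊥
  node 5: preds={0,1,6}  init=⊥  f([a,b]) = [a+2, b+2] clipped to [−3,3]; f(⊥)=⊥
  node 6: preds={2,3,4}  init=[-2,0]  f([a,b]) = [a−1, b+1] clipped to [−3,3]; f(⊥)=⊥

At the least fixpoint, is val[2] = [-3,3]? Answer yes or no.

yes

Trace (19 dequeues):
  [1] u=0 | in [-2,0] | out [-3,-1] | prev ⊥ | push {}
  [2] u=1 | in [-2,2] | out [-3,0] | prev ⊥ | push {}
  [3] u=2 | in ⊥ | out ⊥ | ==
  [4] u=3 | in [-3,-1] | out [-3,2] | prev [-2,2] | push {1}
  [5] u=4 | in [-2,0] | out [-3,-2] | prev ⊥ | push {2}
  [6] u=5 | in [-3,0] | out [-1,2] | prev ⊥ | push {0,4}
  [7] u=6 | in [-3,2] | out [-3,3] | prev [-2,0] | push {5}
  [8] u=1 | in [-3,2] | out [-3,0] | ==
  [9] u=2 | in [-3,-2] | out [-3,0] | prev ⊥ | push {6}
  [10] u=0 | in [-3,3] | out [-3,2] | prev [-3,-1] | push {3}
  [11] u=4 | in [-3,3] | out [-3,1] | prev [-3,-2] | push {1,2}
  [12] u=5 | in [-3,3] | out [-1,3] | prev [-1,2] | push {0,4}
  [13] u=6 | in [-3,2] | out [-3,3] | ==
  [14] u=3 | in [-3,2] | out [-3,2] | ==
  [15] u=1 | in [-3,2] | out [-3,0] | ==
  [16] u=2 | in [-3,1] | out [-3,3] | prev [-3,0] | push {6}
  [17] u=0 | in [-3,3] | out [-3,2] | ==
  [18] u=4 | in [-3,3] | out [-3,1] | ==
  [19] u=6 | in [-3,3] | out [-3,3] | ==

Converged values:
  [0] [-3,2]
  [1] [-3,0]
  [2] [-3,3]
  [3] [-3,2]
  [4] [-3,1]
  [5] [-1,3]
  [6] [-3,3]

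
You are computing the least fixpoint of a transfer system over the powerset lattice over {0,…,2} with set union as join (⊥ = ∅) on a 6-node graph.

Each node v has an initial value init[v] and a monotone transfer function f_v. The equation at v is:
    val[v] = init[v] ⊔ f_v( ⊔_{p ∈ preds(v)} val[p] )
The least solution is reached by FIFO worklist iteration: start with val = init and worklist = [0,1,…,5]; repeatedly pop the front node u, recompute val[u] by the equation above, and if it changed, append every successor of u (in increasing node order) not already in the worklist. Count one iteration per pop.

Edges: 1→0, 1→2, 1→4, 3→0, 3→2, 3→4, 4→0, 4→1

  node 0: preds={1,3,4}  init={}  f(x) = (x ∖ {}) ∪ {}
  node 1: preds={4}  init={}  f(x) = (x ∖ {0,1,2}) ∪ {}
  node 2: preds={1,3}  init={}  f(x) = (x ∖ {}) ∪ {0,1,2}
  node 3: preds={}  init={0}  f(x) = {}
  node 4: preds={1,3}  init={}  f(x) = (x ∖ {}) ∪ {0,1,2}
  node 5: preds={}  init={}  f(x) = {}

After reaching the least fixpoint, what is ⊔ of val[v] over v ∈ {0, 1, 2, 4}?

Trace (8 dequeues):
  [1] u=0 | in {0} | out {0} | prev {} | push {}
  [2] u=1 | in {} | out {} | ==
  [3] u=2 | in {0} | out {0,1,2} | prev {} | push {}
  [4] u=3 | in {} | out {0} | ==
  [5] u=4 | in {0} | out {0,1,2} | prev {} | push {0,1}
  [6] u=5 | in {} | out {} | ==
  [7] u=0 | in {0,1,2} | out {0,1,2} | prev {0} | push {}
  [8] u=1 | in {0,1,2} | out {} | ==

Converged values:
  [0] {0,1,2}
  [1] {}
  [2] {0,1,2}
  [3] {0}
  [4] {0,1,2}
  [5] {}

{0,1,2}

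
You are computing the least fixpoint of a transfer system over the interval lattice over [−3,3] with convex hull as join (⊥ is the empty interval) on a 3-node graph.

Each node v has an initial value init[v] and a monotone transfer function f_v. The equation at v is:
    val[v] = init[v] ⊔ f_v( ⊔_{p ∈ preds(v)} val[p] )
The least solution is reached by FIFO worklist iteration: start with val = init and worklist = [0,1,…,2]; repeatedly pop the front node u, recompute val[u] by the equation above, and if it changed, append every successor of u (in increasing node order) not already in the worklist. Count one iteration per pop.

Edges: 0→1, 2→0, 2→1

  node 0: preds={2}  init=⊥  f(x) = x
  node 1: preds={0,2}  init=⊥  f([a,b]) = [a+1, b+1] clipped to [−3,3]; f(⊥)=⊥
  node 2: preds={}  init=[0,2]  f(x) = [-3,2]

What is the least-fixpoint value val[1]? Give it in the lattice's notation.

[-2,3]

Worklist (5 pops):
  #1 pop 0: in=[0,2] → [0,2] (was ⊥); enqueue []
  #2 pop 1: in=[0,2] → [1,3] (was ⊥); enqueue []
  #3 pop 2: in=⊥ → [-3,2] (was [0,2]); enqueue [0,1]
  #4 pop 0: in=[-3,2] → [-3,2] (was [0,2]); enqueue []
  #5 pop 1: in=[-3,2] → [-2,3] (was [1,3]); enqueue []

Fixpoint:
  val[0] = [-3,2]
  val[1] = [-2,3]
  val[2] = [-3,2]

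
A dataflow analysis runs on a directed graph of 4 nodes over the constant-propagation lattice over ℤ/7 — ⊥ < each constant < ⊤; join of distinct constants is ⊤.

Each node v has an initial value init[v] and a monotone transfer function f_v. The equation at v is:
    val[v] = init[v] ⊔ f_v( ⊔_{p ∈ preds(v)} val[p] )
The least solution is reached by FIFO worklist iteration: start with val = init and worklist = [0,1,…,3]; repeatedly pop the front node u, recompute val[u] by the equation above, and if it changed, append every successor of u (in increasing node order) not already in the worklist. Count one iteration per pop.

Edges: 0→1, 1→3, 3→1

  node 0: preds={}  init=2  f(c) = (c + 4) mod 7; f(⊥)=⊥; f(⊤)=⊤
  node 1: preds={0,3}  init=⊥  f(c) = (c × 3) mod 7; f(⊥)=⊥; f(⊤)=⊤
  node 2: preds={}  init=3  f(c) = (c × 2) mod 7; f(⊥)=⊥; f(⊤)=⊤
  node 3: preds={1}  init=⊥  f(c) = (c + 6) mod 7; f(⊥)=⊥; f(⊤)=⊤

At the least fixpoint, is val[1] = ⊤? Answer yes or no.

Iteration log — 7 steps:
  step 1. node 0  ⊔preds=⊥  new=2  stable
  step 2. node 1  ⊔preds=2  new=6  old=⊥  +wl: 
  step 3. node 2  ⊔preds=⊥  new=3  stable
  step 4. node 3  ⊔preds=6  new=5  old=⊥  +wl: 1
  step 5. node 1  ⊔preds=⊤  new=⊤  old=6  +wl: 3
  step 6. node 3  ⊔preds=⊤  new=⊤  old=5  +wl: 1
  step 7. node 1  ⊔preds=⊤  new=⊤  stable

Least fixpoint reached:
  node 0: 2
  node 1: ⊤
  node 2: 3
  node 3: ⊤

yes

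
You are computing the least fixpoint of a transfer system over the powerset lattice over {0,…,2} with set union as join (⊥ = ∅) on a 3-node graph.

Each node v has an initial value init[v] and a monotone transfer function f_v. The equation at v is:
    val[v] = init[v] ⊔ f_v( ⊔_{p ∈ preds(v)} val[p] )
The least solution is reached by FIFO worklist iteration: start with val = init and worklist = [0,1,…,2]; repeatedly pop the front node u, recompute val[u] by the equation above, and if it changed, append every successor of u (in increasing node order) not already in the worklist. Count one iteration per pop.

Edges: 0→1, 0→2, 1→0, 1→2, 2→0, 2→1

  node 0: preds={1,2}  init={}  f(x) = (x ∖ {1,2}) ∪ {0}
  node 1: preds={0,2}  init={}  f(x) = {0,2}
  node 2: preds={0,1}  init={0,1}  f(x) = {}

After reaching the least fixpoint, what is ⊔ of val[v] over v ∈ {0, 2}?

{0,1}

Worklist (4 pops):
  #1 pop 0: in={0,1} → {0} (was {}); enqueue []
  #2 pop 1: in={0,1} → {0,2} (was {}); enqueue [0]
  #3 pop 2: in={0,2} → {0,1} (no change)
  #4 pop 0: in={0,1,2} → {0} (no change)

Fixpoint:
  val[0] = {0}
  val[1] = {0,2}
  val[2] = {0,1}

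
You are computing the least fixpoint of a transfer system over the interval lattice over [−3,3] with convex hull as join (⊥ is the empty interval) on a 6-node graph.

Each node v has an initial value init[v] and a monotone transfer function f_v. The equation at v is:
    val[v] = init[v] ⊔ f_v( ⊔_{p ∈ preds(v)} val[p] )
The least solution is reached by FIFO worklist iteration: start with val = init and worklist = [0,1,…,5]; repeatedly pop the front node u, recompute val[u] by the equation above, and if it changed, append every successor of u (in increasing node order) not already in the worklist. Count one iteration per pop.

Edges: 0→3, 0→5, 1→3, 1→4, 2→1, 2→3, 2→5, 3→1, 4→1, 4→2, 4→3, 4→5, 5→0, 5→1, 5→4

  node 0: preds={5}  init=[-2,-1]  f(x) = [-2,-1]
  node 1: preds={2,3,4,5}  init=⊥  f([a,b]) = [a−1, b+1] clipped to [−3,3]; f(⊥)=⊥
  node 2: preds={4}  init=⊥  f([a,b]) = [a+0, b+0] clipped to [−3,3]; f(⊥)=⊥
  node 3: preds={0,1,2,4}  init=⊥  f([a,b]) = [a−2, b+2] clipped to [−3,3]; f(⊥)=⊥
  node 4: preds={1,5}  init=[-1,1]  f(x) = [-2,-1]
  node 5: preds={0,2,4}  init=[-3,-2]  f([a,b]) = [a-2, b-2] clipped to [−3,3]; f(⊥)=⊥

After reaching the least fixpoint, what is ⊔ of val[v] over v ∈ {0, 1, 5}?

Trace (13 dequeues):
  [1] u=0 | in [-3,-2] | out [-2,-1] | ==
  [2] u=1 | in [-3,1] | out [-3,2] | prev ⊥ | push {}
  [3] u=2 | in [-1,1] | out [-1,1] | prev ⊥ | push {1}
  [4] u=3 | in [-3,2] | out [-3,3] | prev ⊥ | push {}
  [5] u=4 | in [-3,2] | out [-2,1] | prev [-1,1] | push {2,3}
  [6] u=5 | in [-2,1] | out [-3,-1] | prev [-3,-2] | push {0,4}
  [7] u=1 | in [-3,3] | out [-3,3] | prev [-3,2] | push {}
  [8] u=2 | in [-2,1] | out [-2,1] | prev [-1,1] | push {1,5}
  [9] u=3 | in [-3,3] | out [-3,3] | ==
  [10] u=0 | in [-3,-1] | out [-2,-1] | ==
  [11] u=4 | in [-3,3] | out [-2,1] | ==
  [12] u=1 | in [-3,3] | out [-3,3] | ==
  [13] u=5 | in [-2,1] | out [-3,-1] | ==

Converged values:
  [0] [-2,-1]
  [1] [-3,3]
  [2] [-2,1]
  [3] [-3,3]
  [4] [-2,1]
  [5] [-3,-1]

[-3,3]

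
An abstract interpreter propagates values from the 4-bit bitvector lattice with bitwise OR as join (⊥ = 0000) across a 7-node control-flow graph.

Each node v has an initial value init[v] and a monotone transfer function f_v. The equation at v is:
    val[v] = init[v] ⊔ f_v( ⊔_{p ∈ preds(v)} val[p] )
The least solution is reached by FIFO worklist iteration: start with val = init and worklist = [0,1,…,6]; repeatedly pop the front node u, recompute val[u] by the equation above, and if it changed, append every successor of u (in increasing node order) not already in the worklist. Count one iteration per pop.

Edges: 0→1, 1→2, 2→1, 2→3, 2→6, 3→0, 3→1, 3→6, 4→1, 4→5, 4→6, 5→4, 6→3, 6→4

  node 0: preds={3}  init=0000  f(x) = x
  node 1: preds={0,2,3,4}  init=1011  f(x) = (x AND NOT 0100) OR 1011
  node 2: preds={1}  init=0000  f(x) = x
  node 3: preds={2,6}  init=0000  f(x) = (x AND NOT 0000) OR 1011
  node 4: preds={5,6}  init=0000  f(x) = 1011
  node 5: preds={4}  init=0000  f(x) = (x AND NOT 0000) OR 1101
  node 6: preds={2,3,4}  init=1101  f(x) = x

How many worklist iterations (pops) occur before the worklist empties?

Trace (12 dequeues):
  [1] u=0 | in 0000 | out 0000 | ==
  [2] u=1 | in 0000 | out 1011 | ==
  [3] u=2 | in 1011 | out 1011 | prev 0000 | push {1}
  [4] u=3 | in 1111 | out 1111 | prev 0000 | push {0}
  [5] u=4 | in 1101 | out 1011 | prev 0000 | push {}
  [6] u=5 | in 1011 | out 1111 | prev 0000 | push {4}
  [7] u=6 | in 1111 | out 1111 | prev 1101 | push {3}
  [8] u=1 | in 1111 | out 1011 | ==
  [9] u=0 | in 1111 | out 1111 | prev 0000 | push {1}
  [10] u=4 | in 1111 | out 1011 | ==
  [11] u=3 | in 1111 | out 1111 | ==
  [12] u=1 | in 1111 | out 1011 | ==

Converged values:
  [0] 1111
  [1] 1011
  [2] 1011
  [3] 1111
  [4] 1011
  [5] 1111
  [6] 1111

12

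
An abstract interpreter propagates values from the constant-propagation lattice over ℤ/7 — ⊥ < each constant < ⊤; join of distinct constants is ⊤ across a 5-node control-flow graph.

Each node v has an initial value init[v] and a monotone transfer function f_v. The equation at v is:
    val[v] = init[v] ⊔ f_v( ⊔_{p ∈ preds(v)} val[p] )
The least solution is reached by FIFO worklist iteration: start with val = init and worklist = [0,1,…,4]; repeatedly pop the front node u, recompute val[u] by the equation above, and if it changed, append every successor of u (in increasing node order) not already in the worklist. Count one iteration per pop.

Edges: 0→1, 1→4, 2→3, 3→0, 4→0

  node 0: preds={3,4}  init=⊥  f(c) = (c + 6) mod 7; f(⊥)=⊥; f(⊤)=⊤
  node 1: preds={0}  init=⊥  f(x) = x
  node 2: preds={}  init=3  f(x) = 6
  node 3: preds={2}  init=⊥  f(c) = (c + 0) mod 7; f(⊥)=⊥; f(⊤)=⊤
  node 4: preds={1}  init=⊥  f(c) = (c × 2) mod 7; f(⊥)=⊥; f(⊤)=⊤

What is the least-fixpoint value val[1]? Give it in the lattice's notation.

Iteration log — 9 steps:
  step 1. node 0  ⊔preds=⊥  new=⊥  stable
  step 2. node 1  ⊔preds=⊥  new=⊥  stable
  step 3. node 2  ⊔preds=⊥  new=⊤  old=3  +wl: 
  step 4. node 3  ⊔preds=⊤  new=⊤  old=⊥  +wl: 0
  step 5. node 4  ⊔preds=⊥  new=⊥  stable
  step 6. node 0  ⊔preds=⊤  new=⊤  old=⊥  +wl: 1
  step 7. node 1  ⊔preds=⊤  new=⊤  old=⊥  +wl: 4
  step 8. node 4  ⊔preds=⊤  new=⊤  old=⊥  +wl: 0
  step 9. node 0  ⊔preds=⊤  new=⊤  stable

Least fixpoint reached:
  node 0: ⊤
  node 1: ⊤
  node 2: ⊤
  node 3: ⊤
  node 4: ⊤

⊤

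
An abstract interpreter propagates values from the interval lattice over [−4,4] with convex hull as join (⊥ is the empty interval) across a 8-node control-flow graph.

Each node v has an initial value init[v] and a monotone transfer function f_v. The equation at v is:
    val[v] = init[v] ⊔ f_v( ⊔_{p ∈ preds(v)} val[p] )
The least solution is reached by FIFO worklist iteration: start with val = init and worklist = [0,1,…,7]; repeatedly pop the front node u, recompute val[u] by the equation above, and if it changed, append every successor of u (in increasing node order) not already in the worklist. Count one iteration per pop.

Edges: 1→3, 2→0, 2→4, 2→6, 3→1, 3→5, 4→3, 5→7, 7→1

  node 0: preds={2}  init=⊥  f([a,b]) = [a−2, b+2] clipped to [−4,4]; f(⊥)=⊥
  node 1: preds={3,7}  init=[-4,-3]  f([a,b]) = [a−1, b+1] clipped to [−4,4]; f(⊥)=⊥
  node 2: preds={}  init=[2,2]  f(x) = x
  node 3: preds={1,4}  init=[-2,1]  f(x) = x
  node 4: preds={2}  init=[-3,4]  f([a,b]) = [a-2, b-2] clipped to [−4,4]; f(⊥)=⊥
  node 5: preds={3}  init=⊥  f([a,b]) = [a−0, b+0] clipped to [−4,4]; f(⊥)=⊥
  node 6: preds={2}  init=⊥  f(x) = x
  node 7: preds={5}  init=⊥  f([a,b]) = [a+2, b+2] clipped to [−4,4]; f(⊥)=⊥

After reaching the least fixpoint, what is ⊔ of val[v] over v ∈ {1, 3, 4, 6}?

[-4,4]

Worklist (10 pops):
  #1 pop 0: in=[2,2] → [0,4] (was ⊥); enqueue []
  #2 pop 1: in=[-2,1] → [-4,2] (was [-4,-3]); enqueue []
  #3 pop 2: in=⊥ → [2,2] (no change)
  #4 pop 3: in=[-4,4] → [-4,4] (was [-2,1]); enqueue [1]
  #5 pop 4: in=[2,2] → [-3,4] (no change)
  #6 pop 5: in=[-4,4] → [-4,4] (was ⊥); enqueue []
  #7 pop 6: in=[2,2] → [2,2] (was ⊥); enqueue []
  #8 pop 7: in=[-4,4] → [-2,4] (was ⊥); enqueue []
  #9 pop 1: in=[-4,4] → [-4,4] (was [-4,2]); enqueue [3]
  #10 pop 3: in=[-4,4] → [-4,4] (no change)

Fixpoint:
  val[0] = [0,4]
  val[1] = [-4,4]
  val[2] = [2,2]
  val[3] = [-4,4]
  val[4] = [-3,4]
  val[5] = [-4,4]
  val[6] = [2,2]
  val[7] = [-2,4]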